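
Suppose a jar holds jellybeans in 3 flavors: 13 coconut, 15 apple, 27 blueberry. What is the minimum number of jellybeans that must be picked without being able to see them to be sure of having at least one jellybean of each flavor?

The hardest flavor to obtain is coconut: we could draw every other jellybean first — 55 − 13 = 42 jellybeans — without a single coconut one.
The next draw must be coconut, so 42 + 1 = 43.

43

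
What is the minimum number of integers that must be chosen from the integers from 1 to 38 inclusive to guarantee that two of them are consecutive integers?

Partition {1, …, 38} into 19 pairs: {1,2}, {3,4}, …, {37,38}.
Choosing 19 integers — say the 19 even numbers 2, 4, …, 38 — takes one from each pair and avoids the property.
Choosing 20 forces two into the same pair by pigeonhole, and those are consecutive. So 20.

20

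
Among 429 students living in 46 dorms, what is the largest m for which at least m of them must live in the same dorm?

10

The 429 students fall into 46 dorms.
If each of the 46 dorms held at most 9, the total would be at most 46 × 9 = 414 < 429, a contradiction.
So at least one holds ⌈429/46⌉ = 10.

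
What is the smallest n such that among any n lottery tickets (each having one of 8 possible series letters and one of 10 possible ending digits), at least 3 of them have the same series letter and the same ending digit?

161

There are 8 × 10 = 80 (series letter, ending digit) combinations acting as pigeonholes.
With 80 × 2 = 160 lottery tickets we could place exactly 2 in each, with no (series letter, ending digit) pair reaching 3.
One more forces some (series letter, ending digit) pair to hold 3, so 160 + 1 = 161.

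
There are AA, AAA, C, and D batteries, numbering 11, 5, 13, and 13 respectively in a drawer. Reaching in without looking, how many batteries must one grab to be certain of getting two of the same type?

5

Treat the 4 types as pigeonholes.
The worst case takes 1 battery of each type without reaching 2 of any: 4 × 1 = 4.
The next battery must bring some type to 2, so 4 + 1 = 5.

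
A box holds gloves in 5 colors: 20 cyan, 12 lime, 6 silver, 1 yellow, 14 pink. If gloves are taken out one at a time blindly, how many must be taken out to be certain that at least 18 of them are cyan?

To avoid cyan gloves as long as possible, exhaust the other 4 colors first.
The worst case draws every non-cyan glove first: 12 + 6 + 1 + 14 = 33.
The next 18 draws are then forced to be cyan, giving 33 + 18 = 51.

51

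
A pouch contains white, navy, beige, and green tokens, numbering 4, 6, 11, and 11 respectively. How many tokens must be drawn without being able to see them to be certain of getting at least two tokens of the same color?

5

The worst case takes 1 token of each color without reaching 2 of any: 4 × 1 = 4.
The next token must bring some color to 2, so 4 + 1 = 5.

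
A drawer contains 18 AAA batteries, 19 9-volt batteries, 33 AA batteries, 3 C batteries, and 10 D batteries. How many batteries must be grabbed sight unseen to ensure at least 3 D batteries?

The worst case draws every non-D battery first: 18 + 19 + 33 + 3 = 73.
The next 3 draws are then forced to be D, giving 73 + 3 = 76.

76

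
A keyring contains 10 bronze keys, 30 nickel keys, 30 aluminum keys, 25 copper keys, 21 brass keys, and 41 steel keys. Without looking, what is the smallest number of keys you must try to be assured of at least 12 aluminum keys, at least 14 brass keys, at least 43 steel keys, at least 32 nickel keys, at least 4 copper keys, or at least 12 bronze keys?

109

The worst case stops just short of every target: all 10 bronze, all 30 nickel, 11 aluminum, 3 copper, 13 brass, all 41 steel — 10 + 30 + 11 + 3 + 13 + 41 = 108 keys.
One more key must push some type to its target, so 108 + 1 = 109.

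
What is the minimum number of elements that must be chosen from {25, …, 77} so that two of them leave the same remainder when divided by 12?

Group the integers by remainder mod 12; there are 12 residue classes, each nonempty in this range.
Choosing one from each class (12 integers) avoids any shared remainder.
One more choice must repeat a class, so two differ by a multiple of 12. Hence 12 + 1 = 13.

13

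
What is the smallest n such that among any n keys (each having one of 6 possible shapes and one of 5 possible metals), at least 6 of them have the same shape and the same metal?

There are 6 × 5 = 30 (shape, metal) combinations acting as pigeonholes.
With 30 × 5 = 150 keys we could place exactly 5 in each, with no (shape, metal) pair reaching 6.
One more forces some (shape, metal) pair to hold 6, so 150 + 1 = 151.

151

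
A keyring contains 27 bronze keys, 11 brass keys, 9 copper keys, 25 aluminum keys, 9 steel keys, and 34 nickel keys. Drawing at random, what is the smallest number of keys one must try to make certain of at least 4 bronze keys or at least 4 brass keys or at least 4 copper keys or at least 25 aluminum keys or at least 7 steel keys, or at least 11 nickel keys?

The worst case stops just short of every target: 3 bronze, 3 brass, 3 copper, 24 aluminum, 6 steel, 10 nickel — 3 + 3 + 3 + 24 + 6 + 10 = 49 keys.
One more key must push some type to its target, so 49 + 1 = 50.

50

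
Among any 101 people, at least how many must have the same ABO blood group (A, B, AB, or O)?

26

If each of the 4 ABO blood groups held at most 25, the total would be at most 4 × 25 = 100 < 101, a contradiction.
So at least one holds ⌈101/4⌉ = 26.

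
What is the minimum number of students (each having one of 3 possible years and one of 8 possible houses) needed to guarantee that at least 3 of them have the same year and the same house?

There are 3 × 8 = 24 (year, house) combinations acting as pigeonholes.
With 24 × 2 = 48 students we could place exactly 2 in each, with no (year, house) pair reaching 3.
One more forces some (year, house) pair to hold 3, so 48 + 1 = 49.

49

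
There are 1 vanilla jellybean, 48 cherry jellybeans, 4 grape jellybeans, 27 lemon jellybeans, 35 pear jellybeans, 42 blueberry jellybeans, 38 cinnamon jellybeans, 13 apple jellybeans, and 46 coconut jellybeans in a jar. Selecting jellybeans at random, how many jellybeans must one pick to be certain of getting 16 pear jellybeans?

The worst case draws every non-pear jellybean first: 1 + 48 + 4 + 27 + 42 + 38 + 13 + 46 = 219.
The next 16 draws are then forced to be pear, giving 219 + 16 = 235.

235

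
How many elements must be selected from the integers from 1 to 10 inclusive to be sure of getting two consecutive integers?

6

Partition {1, …, 10} into 5 pairs: {1,2}, {3,4}, …, {9,10}.
Choosing 5 integers — say the 5 even numbers 2, 4, …, 10 — takes one from each pair and avoids the property.
Choosing 6 forces two into the same pair by pigeonhole, and those are consecutive. So 6.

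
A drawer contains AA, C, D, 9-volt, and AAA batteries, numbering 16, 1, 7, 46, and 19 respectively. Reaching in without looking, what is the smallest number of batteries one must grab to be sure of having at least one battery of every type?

The hardest type to obtain is C: we could draw every other battery first — 89 − 1 = 88 batteries — without a single C one.
The next draw must be C, so 88 + 1 = 89.

89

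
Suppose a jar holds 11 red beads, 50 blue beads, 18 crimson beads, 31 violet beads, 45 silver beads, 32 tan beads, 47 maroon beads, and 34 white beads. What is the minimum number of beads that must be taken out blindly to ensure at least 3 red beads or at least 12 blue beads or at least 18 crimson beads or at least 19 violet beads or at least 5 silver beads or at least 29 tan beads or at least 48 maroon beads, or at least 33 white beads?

The worst case stops just short of every target: 2 red, 11 blue, 17 crimson, 18 violet, 4 silver, 28 tan, 47 maroon, 32 white — 2 + 11 + 17 + 18 + 4 + 28 + 47 + 32 = 159 beads.
One more bead must push some color to its target, so 159 + 1 = 160.

160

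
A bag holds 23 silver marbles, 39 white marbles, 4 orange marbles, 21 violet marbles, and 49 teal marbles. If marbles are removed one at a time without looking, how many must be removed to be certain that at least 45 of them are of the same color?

132

In the worst case we take at most 44 of each color, but all 23 silver, all 39 white, all 4 orange, and all 21 violet (fewer than 44), giving 23 + 39 + 4 + 21 + 44 = 131.
One more marble then forces some color to 45, so 131 + 1 = 132.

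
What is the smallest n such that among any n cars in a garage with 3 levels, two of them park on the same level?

4

There are 3 levels acting as pigeonholes.
With 3 cars we could place one in each, avoiding any repeat.
One more forces some class to hold 2, so 3 + 1 = 4.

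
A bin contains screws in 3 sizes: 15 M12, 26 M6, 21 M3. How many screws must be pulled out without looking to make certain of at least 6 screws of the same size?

Treat the 3 sizes as pigeonholes.
The worst case takes 5 screws of each size without reaching 6 of any: 3 × 5 = 15.
The next screw must bring some size to 6, so 15 + 1 = 16.

16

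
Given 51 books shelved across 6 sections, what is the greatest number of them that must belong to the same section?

The 51 books fall into 6 sections.
If each of the 6 sections held at most 8, the total would be at most 6 × 8 = 48 < 51, a contradiction.
So at least one holds ⌈51/6⌉ = 9.

9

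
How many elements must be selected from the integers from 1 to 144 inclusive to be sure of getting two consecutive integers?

Partition {1, …, 144} into 72 pairs: {1,2}, {3,4}, …, {143,144}.
Choosing 72 integers — say the 72 even numbers 2, 4, …, 144 — takes one from each pair and avoids the property.
Choosing 73 forces two into the same pair by pigeonhole, and those are consecutive. So 73.

73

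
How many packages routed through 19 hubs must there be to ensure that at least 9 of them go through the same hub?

153

There are 19 hubs acting as pigeonholes.
With 19 × 8 = 152 packages we could place exactly 8 in each, with no class reaching 9.
One more forces some class to hold 9, so 152 + 1 = 153.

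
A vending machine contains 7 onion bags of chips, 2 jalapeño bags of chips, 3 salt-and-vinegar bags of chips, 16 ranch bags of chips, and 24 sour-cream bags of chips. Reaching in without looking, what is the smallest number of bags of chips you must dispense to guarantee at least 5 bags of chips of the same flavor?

18

In the worst case we take at most 4 of each flavor, but all 2 jalapeño and all 3 salt-and-vinegar (fewer than 4), giving 4 + 2 + 3 + 4 + 4 = 17.
One more bag of chips then forces some flavor to 5, so 17 + 1 = 18.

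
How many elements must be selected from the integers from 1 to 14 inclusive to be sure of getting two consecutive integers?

Partition {1, …, 14} into 7 pairs: {1,2}, {3,4}, …, {13,14}.
Choosing 7 integers — say the 7 even numbers 2, 4, …, 14 — takes one from each pair and avoids the property.
Choosing 8 forces two into the same pair by pigeonhole, and those are consecutive. So 8.

8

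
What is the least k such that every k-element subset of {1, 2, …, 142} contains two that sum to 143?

72

Partition {1, …, 142} into 71 pairs: {1,142}, {2,141}, …, {71,72}.
Choosing 71 integers — say the integers 1 through 71 — takes one from each pair and avoids the property.
Choosing 72 forces two into the same pair by pigeonhole, and those sum to 143. So 72.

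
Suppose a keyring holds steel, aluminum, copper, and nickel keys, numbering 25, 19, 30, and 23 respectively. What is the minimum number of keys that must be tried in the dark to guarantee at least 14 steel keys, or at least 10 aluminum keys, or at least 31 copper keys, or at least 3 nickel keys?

The worst case stops just short of every target: 13 steel, 9 aluminum, 30 copper, 2 nickel — 13 + 9 + 30 + 2 = 54 keys.
One more key must push some type to its target, so 54 + 1 = 55.

55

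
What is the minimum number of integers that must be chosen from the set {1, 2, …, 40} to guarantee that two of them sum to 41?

Partition {1, …, 40} into 20 pairs: {1,40}, {2,39}, …, {20,21}.
Choosing 20 integers — say the integers 1 through 20 — takes one from each pair and avoids the property.
Choosing 21 forces two into the same pair by pigeonhole, and those sum to 41. So 21.

21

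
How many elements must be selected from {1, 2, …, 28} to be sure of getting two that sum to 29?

Partition {1, …, 28} into 14 pairs: {1,28}, {2,27}, …, {14,15}.
Choosing 14 integers — say the integers 1 through 14 — takes one from each pair and avoids the property.
Choosing 15 forces two into the same pair by pigeonhole, and those sum to 29. So 15.

15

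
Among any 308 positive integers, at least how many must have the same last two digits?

If each of the 100 possible two-digit endings held at most 3, the total would be at most 100 × 3 = 300 < 308, a contradiction.
So at least one holds ⌈308/100⌉ = 4.

4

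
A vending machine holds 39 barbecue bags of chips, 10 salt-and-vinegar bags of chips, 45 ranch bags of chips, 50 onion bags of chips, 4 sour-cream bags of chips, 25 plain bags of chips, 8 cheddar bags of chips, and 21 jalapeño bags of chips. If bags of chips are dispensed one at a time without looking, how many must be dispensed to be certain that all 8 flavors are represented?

The hardest flavor to obtain is sour-cream: we could draw every other bag of chips first — 202 − 4 = 198 bags of chips — without a single sour-cream one.
The next draw must be sour-cream, so 198 + 1 = 199.

199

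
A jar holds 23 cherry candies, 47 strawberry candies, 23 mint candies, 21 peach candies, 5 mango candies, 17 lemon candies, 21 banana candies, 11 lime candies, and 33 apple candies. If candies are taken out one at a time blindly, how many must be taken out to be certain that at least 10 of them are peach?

190

The worst case draws every non-peach candy first: 23 + 47 + 23 + 5 + 17 + 21 + 11 + 33 = 180.
The next 10 draws are then forced to be peach, giving 180 + 10 = 190.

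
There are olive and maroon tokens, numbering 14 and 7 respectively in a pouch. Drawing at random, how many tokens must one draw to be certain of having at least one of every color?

15

The hardest color to obtain is maroon: we could draw every other token first — 21 − 7 = 14 tokens — without a single maroon one.
The next draw must be maroon, so 14 + 1 = 15.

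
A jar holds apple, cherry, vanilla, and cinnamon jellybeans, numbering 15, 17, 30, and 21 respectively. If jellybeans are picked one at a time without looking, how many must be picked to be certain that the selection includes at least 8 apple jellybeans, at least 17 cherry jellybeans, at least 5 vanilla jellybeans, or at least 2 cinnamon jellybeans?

29

The worst case stops just short of every target: 7 apple, 16 cherry, 4 vanilla, 1 cinnamon — 7 + 16 + 4 + 1 = 28 jellybeans.
One more jellybean must push some flavor to its target, so 28 + 1 = 29.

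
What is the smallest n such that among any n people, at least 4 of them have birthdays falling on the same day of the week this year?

22

There are 7 days of the week acting as pigeonholes.
With 7 × 3 = 21 people we could place exactly 3 in each, with no class reaching 4.
One more forces some class to hold 4, so 21 + 1 = 22.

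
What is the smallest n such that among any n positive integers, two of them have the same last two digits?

101

There are 100 possible two-digit endings acting as pigeonholes.
With 100 positive integers we could place one in each, avoiding any repeat.
One more forces some class to hold 2, so 100 + 1 = 101.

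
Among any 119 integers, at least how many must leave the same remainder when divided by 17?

7

The 119 integers fall into 17 residue classes modulo 17.
If each of the 17 residue classes modulo 17 held at most 6, the total would be at most 17 × 6 = 102 < 119, a contradiction.
So at least one holds ⌈119/17⌉ = 7.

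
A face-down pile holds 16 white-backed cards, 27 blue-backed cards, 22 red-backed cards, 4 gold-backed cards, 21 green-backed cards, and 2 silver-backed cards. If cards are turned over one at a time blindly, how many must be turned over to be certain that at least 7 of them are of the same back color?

31

Treat the 6 back colors as pigeonholes.
In the worst case we take at most 6 of each back color, but all 4 gold-backed and all 2 silver-backed (fewer than 6), giving 6 + 6 + 6 + 4 + 6 + 2 = 30.
One more card then forces some back color to 7, so 30 + 1 = 31.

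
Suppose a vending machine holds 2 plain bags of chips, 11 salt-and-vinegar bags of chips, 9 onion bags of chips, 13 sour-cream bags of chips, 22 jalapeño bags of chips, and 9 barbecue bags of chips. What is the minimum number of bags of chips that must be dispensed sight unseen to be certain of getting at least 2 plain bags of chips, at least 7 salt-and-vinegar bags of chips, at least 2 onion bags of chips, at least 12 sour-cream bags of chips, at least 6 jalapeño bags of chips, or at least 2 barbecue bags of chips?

The worst case stops just short of every target: 1 plain, 6 salt-and-vinegar, 1 onion, 11 sour-cream, 5 jalapeño, 1 barbecue — 1 + 6 + 1 + 11 + 5 + 1 = 25 bags of chips.
One more bag of chips must push some flavor to its target, so 25 + 1 = 26.

26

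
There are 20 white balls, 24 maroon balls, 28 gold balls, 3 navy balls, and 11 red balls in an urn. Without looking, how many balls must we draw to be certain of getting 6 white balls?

72

The worst case draws every non-white ball first: 24 + 28 + 3 + 11 = 66.
The next 6 draws are then forced to be white, giving 66 + 6 = 72.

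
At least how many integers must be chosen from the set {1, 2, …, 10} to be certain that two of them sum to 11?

6

Partition {1, …, 10} into 5 pairs: {1,10}, {2,9}, …, {5,6}.
Choosing 5 integers — say the integers 1 through 5 — takes one from each pair and avoids the property.
Choosing 6 forces two into the same pair by pigeonhole, and those sum to 11. So 6.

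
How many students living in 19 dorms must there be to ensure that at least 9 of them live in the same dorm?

There are 19 dorms acting as pigeonholes.
With 19 × 8 = 152 students we could place exactly 8 in each, with no class reaching 9.
One more forces some class to hold 9, so 152 + 1 = 153.

153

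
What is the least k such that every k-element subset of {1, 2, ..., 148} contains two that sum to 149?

75

Partition {1, …, 148} into 74 pairs: {1,148}, {2,147}, …, {74,75}.
Choosing 74 integers — say the integers 1 through 74 — takes one from each pair and avoids the property.
Choosing 75 forces two into the same pair by pigeonhole, and those sum to 149. So 75.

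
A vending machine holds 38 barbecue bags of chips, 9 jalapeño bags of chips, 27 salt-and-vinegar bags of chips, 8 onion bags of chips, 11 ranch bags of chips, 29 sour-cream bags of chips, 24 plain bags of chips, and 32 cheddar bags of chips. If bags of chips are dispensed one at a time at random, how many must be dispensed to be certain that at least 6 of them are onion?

176

The worst case draws every non-onion bag of chips first: 38 + 9 + 27 + 11 + 29 + 24 + 32 = 170.
The next 6 draws are then forced to be onion, giving 170 + 6 = 176.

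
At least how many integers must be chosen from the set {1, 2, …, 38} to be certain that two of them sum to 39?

20

Partition {1, …, 38} into 19 pairs: {1,38}, {2,37}, …, {19,20}.
Choosing 19 integers — say the integers 1 through 19 — takes one from each pair and avoids the property.
Choosing 20 forces two into the same pair by pigeonhole, and those sum to 39. So 20.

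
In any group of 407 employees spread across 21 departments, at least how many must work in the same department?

20

If each of the 21 departments held at most 19, the total would be at most 21 × 19 = 399 < 407, a contradiction.
So at least one holds ⌈407/21⌉ = 20.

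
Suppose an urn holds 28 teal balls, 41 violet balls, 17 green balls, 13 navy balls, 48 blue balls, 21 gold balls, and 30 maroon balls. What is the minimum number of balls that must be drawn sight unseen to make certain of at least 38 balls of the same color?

In the worst case we take at most 37 of each color, but all 28 teal, all 17 green, all 13 navy, all 21 gold, and all 30 maroon (fewer than 37), giving 28 + 37 + 17 + 13 + 37 + 21 + 30 = 183.
One more ball then forces some color to 38, so 183 + 1 = 184.

184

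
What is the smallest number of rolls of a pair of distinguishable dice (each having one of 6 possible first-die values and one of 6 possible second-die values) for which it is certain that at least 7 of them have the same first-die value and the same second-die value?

217

There are 6 × 6 = 36 (first-die value, second-die value) combinations acting as pigeonholes.
With 36 × 6 = 216 rolls of a pair of distinguishable dice we could place exactly 6 in each, with no (first-die value, second-die value) pair reaching 7.
One more forces some (first-die value, second-die value) pair to hold 7, so 216 + 1 = 217.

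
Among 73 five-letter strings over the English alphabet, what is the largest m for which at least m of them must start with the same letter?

3

The 73 five-letter strings over the English alphabet fall into 26 possible first letters.
If each of the 26 possible first letters held at most 2, the total would be at most 26 × 2 = 52 < 73, a contradiction.
So at least one holds ⌈73/26⌉ = 3.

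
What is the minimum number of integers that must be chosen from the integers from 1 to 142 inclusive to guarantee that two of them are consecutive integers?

Partition {1, …, 142} into 71 pairs: {1,2}, {3,4}, …, {141,142}.
Choosing 71 integers — say the 71 even numbers 2, 4, …, 142 — takes one from each pair and avoids the property.
Choosing 72 forces two into the same pair by pigeonhole, and those are consecutive. So 72.

72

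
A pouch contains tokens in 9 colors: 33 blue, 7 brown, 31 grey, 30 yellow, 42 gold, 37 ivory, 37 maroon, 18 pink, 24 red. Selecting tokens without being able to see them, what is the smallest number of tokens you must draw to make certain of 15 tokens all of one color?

In the worst case we take at most 14 of each color, but all 7 brown (fewer than 14), giving 14 + 7 + 14 + 14 + 14 + 14 + 14 + 14 + 14 = 119.
One more token then forces some color to 15, so 119 + 1 = 120.

120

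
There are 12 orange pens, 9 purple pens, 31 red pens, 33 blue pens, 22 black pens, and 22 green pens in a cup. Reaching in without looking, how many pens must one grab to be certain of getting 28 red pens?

126

The worst case draws every non-red pen first: 12 + 9 + 33 + 22 + 22 = 98.
The next 28 draws are then forced to be red, giving 98 + 28 = 126.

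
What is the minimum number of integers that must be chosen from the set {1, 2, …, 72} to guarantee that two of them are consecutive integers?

37

Partition {1, …, 72} into 36 pairs: {1,2}, {3,4}, …, {71,72}.
Choosing 36 integers — say the 36 even numbers 2, 4, …, 72 — takes one from each pair and avoids the property.
Choosing 37 forces two into the same pair by pigeonhole, and those are consecutive. So 37.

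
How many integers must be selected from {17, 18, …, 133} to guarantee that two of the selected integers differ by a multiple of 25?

26

Group the integers by remainder mod 25; there are 25 residue classes, each nonempty in this range.
Choosing one from each class (25 integers) avoids any shared remainder.
One more choice must repeat a class, so two differ by a multiple of 25. Hence 25 + 1 = 26.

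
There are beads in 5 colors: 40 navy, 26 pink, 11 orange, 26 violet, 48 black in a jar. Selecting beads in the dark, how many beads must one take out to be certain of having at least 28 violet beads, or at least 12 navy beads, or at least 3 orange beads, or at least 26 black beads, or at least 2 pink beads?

66

The worst case stops just short of every target: 11 navy, 1 pink, 2 orange, all 26 violet, 25 black — 11 + 1 + 2 + 26 + 25 = 65 beads.
One more bead must push some color to its target, so 65 + 1 = 66.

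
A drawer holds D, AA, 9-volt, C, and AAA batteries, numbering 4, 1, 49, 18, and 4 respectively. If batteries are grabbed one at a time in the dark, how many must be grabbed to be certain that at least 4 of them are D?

The worst case draws every non-D battery first: 1 + 49 + 18 + 4 = 72.
The next 4 draws are then forced to be D, giving 72 + 4 = 76.

76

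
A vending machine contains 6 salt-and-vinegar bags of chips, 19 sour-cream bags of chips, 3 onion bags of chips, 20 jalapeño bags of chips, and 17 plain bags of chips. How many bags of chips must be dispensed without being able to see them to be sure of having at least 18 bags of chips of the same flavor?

61

Treat the 5 flavors as pigeonholes.
In the worst case we take at most 17 of each flavor, but all 6 salt-and-vinegar and all 3 onion (fewer than 17), giving 6 + 17 + 3 + 17 + 17 = 60.
One more bag of chips then forces some flavor to 18, so 60 + 1 = 61.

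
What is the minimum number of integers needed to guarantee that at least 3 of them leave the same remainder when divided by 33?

67

There are 33 residue classes modulo 33 acting as pigeonholes.
With 33 × 2 = 66 integers we could place exactly 2 in each, with no class reaching 3.
One more forces some class to hold 3, so 66 + 1 = 67.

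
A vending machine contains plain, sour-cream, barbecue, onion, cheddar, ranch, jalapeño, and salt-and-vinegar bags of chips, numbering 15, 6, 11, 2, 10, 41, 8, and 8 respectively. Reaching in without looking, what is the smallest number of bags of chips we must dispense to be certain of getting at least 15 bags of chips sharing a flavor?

In the worst case we take at most 14 of each flavor, but all 6 sour-cream, all 11 barbecue, all 2 onion, all 10 cheddar, all 8 jalapeño, and all 8 salt-and-vinegar (fewer than 14), giving 14 + 6 + 11 + 2 + 10 + 14 + 8 + 8 = 73.
One more bag of chips then forces some flavor to 15, so 73 + 1 = 74.

74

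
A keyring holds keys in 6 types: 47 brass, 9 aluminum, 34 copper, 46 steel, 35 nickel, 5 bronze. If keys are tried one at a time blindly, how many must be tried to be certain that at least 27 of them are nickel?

168

The worst case draws every non-nickel key first: 47 + 9 + 34 + 46 + 5 = 141.
The next 27 draws are then forced to be nickel, giving 141 + 27 = 168.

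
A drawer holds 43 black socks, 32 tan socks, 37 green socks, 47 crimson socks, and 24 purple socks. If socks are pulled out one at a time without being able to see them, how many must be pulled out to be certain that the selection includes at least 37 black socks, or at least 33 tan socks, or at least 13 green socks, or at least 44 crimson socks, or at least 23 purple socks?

146

The worst case stops just short of every target: 36 black, 32 tan, 12 green, 43 crimson, 22 purple — 36 + 32 + 12 + 43 + 22 = 145 socks.
One more sock must push some color to its target, so 145 + 1 = 146.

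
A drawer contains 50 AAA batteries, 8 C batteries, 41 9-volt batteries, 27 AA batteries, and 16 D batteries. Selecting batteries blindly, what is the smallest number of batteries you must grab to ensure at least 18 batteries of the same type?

In the worst case we take at most 17 of each type, but all 8 C and all 16 D (fewer than 17), giving 17 + 8 + 17 + 17 + 16 = 75.
One more battery then forces some type to 18, so 75 + 1 = 76.

76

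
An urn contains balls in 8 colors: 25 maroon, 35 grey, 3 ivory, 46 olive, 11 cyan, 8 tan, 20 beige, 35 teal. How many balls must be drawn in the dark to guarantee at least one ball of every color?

181

The hardest color to obtain is ivory: we could draw every other ball first — 183 − 3 = 180 balls — without a single ivory one.
The next draw must be ivory, so 180 + 1 = 181.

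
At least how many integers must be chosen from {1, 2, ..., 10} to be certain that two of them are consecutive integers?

Partition {1, …, 10} into 5 pairs: {1,2}, {3,4}, …, {9,10}.
Choosing 5 integers — say the 5 even numbers 2, 4, …, 10 — takes one from each pair and avoids the property.
Choosing 6 forces two into the same pair by pigeonhole, and those are consecutive. So 6.

6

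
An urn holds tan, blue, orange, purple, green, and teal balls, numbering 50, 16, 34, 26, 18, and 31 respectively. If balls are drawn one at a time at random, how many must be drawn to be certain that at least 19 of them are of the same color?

107

Treat the 6 colors as pigeonholes.
In the worst case we take at most 18 of each color, but all 16 blue (fewer than 18), giving 18 + 16 + 18 + 18 + 18 + 18 = 106.
One more ball then forces some color to 19, so 106 + 1 = 107.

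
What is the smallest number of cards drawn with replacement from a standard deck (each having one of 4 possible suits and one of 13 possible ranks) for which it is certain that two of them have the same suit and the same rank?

53

There are 4 × 13 = 52 (suit, rank) combinations acting as pigeonholes.
With 52 cards drawn with replacement from a standard deck we could place one in each, avoiding any repeat.
One more forces some (suit, rank) pair to hold 2, so 52 + 1 = 53.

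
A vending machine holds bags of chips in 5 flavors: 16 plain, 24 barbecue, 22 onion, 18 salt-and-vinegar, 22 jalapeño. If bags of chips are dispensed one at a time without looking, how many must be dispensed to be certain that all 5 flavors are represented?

87

The hardest flavor to obtain is plain: we could draw every other bag of chips first — 102 − 16 = 86 bags of chips — without a single plain one.
The next draw must be plain, so 86 + 1 = 87.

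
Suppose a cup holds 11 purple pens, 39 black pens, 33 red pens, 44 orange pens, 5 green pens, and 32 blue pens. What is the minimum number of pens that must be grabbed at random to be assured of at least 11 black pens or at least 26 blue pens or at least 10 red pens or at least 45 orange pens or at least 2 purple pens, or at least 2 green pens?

The worst case stops just short of every target: 1 purple, 10 black, 9 red, 44 orange, 1 green, 25 blue — 1 + 10 + 9 + 44 + 1 + 25 = 90 pens.
One more pen must push some ink color to its target, so 90 + 1 = 91.

91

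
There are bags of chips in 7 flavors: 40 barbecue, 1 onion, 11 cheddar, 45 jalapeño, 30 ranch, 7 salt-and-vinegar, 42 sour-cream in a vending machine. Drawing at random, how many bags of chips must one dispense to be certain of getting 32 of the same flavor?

143

Treat the 7 flavors as pigeonholes.
In the worst case we take at most 31 of each flavor, but all 1 onion, all 11 cheddar, all 30 ranch, and all 7 salt-and-vinegar (fewer than 31), giving 31 + 1 + 11 + 31 + 30 + 7 + 31 = 142.
One more bag of chips then forces some flavor to 32, so 142 + 1 = 143.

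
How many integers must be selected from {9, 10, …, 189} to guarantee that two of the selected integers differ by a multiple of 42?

43

Group the integers by remainder mod 42; there are 42 residue classes, each nonempty in this range.
Choosing one from each class (42 integers) avoids any shared remainder.
One more choice must repeat a class, so two differ by a multiple of 42. Hence 42 + 1 = 43.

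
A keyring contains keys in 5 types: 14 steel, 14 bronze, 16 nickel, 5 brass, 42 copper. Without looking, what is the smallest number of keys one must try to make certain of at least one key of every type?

87

The hardest type to obtain is brass: we could draw every other key first — 91 − 5 = 86 keys — without a single brass one.
The next draw must be brass, so 86 + 1 = 87.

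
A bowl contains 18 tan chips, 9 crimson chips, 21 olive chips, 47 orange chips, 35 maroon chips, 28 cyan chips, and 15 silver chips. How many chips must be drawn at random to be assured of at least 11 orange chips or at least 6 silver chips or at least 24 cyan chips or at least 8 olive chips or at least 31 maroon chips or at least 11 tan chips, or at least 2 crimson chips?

87

The worst case stops just short of every target: 10 tan, 1 crimson, 7 olive, 10 orange, 30 maroon, 23 cyan, 5 silver — 10 + 1 + 7 + 10 + 30 + 23 + 5 = 86 chips.
One more chip must push some color to its target, so 86 + 1 = 87.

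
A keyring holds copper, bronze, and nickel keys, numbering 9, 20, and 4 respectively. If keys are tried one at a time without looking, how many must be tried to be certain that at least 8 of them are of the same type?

19

Treat the 3 types as pigeonholes.
In the worst case we take at most 7 of each type, but all 4 nickel (fewer than 7), giving 7 + 7 + 4 = 18.
One more key then forces some type to 8, so 18 + 1 = 19.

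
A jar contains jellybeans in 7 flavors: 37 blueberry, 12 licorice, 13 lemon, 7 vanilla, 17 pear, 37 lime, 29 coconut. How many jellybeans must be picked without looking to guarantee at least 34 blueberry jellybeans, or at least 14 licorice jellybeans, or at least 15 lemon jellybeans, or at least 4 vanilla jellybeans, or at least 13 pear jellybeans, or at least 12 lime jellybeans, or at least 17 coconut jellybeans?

101

The worst case stops just short of every target: 33 blueberry, all 12 licorice, all 13 lemon, 3 vanilla, 12 pear, 11 lime, 16 coconut — 33 + 12 + 13 + 3 + 12 + 11 + 16 = 100 jellybeans.
One more jellybean must push some flavor to its target, so 100 + 1 = 101.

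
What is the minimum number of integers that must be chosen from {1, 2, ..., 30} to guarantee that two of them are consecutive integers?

Partition {1, …, 30} into 15 pairs: {1,2}, {3,4}, …, {29,30}.
Choosing 15 integers — say the 15 even numbers 2, 4, …, 30 — takes one from each pair and avoids the property.
Choosing 16 forces two into the same pair by pigeonhole, and those are consecutive. So 16.

16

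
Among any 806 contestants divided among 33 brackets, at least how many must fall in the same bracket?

The 806 contestants fall into 33 brackets.
If each of the 33 brackets held at most 24, the total would be at most 33 × 24 = 792 < 806, a contradiction.
So at least one holds ⌈806/33⌉ = 25.

25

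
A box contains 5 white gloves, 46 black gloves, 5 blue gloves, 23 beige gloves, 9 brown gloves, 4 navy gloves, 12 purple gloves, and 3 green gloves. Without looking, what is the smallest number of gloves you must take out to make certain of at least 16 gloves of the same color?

Treat the 8 colors as pigeonholes.
In the worst case we take at most 15 of each color, but all 5 white, all 5 blue, all 9 brown, all 4 navy, all 12 purple, and all 3 green (fewer than 15), giving 5 + 15 + 5 + 15 + 9 + 4 + 12 + 3 = 68.
One more glove then forces some color to 16, so 68 + 1 = 69.

69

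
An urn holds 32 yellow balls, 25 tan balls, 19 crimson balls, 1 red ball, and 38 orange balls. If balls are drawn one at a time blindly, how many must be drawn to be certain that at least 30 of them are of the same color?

Treat the 5 colors as pigeonholes.
In the worst case we take at most 29 of each color, but all 25 tan, all 19 crimson, and all 1 red (fewer than 29), giving 29 + 25 + 19 + 1 + 29 = 103.
One more ball then forces some color to 30, so 103 + 1 = 104.

104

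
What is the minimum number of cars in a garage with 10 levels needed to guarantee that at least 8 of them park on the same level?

71

There are 10 levels acting as pigeonholes.
With 10 × 7 = 70 cars we could place exactly 7 in each, with no class reaching 8.
One more forces some class to hold 8, so 70 + 1 = 71.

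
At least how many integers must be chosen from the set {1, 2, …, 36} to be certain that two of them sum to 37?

19

Partition {1, …, 36} into 18 pairs: {1,36}, {2,35}, …, {18,19}.
Choosing 18 integers — say the integers 1 through 18 — takes one from each pair and avoids the property.
Choosing 19 forces two into the same pair by pigeonhole, and those sum to 37. So 19.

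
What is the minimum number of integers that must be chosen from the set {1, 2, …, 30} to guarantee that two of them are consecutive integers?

16

Partition {1, …, 30} into 15 pairs: {1,2}, {3,4}, …, {29,30}.
Choosing 15 integers — say the 15 even numbers 2, 4, …, 30 — takes one from each pair and avoids the property.
Choosing 16 forces two into the same pair by pigeonhole, and those are consecutive. So 16.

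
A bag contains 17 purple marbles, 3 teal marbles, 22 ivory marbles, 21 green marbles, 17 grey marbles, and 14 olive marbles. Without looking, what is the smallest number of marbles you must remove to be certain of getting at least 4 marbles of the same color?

The worst case takes 3 marbles of each color without reaching 4 of any: 6 × 3 = 18.
The next marble must bring some color to 4, so 18 + 1 = 19.

19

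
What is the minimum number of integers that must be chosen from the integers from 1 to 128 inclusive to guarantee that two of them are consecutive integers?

65

Partition {1, …, 128} into 64 pairs: {1,2}, {3,4}, …, {127,128}.
Choosing 64 integers — say the 64 even numbers 2, 4, …, 128 — takes one from each pair and avoids the property.
Choosing 65 forces two into the same pair by pigeonhole, and those are consecutive. So 65.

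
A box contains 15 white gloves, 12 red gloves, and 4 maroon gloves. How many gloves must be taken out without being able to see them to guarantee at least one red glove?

20

The worst case draws every non-red glove first: 15 + 4 = 19.
The next draw is then forced to be red, giving 19 + 1 = 20.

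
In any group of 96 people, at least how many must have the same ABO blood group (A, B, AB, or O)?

24

There are 4 ABO blood groups, which serve as the pigeonholes.
If each of the 4 ABO blood groups held at most 23, the total would be at most 4 × 23 = 92 < 96, a contradiction.
So at least one holds ⌈96/4⌉ = 24.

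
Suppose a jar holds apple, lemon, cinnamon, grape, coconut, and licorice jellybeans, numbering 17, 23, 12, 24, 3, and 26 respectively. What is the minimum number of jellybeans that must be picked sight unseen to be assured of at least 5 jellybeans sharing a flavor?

24

Treat the 6 flavors as pigeonholes.
In the worst case we take at most 4 of each flavor, but all 3 coconut (fewer than 4), giving 4 + 4 + 4 + 4 + 3 + 4 = 23.
One more jellybean then forces some flavor to 5, so 23 + 1 = 24.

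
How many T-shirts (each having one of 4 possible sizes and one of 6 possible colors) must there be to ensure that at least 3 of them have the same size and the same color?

49

There are 4 × 6 = 24 (size, color) combinations acting as pigeonholes.
With 24 × 2 = 48 T-shirts we could place exactly 2 in each, with no (size, color) pair reaching 3.
One more forces some (size, color) pair to hold 3, so 48 + 1 = 49.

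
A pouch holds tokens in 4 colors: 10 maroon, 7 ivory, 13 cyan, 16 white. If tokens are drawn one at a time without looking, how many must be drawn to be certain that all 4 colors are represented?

The hardest color to obtain is ivory: we could draw every other token first — 46 − 7 = 39 tokens — without a single ivory one.
The next draw must be ivory, so 39 + 1 = 40.

40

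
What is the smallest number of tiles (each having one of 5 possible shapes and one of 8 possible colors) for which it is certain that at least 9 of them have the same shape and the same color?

321

There are 5 × 8 = 40 (shape, color) combinations acting as pigeonholes.
With 40 × 8 = 320 tiles we could place exactly 8 in each, with no (shape, color) pair reaching 9.
One more forces some (shape, color) pair to hold 9, so 320 + 1 = 321.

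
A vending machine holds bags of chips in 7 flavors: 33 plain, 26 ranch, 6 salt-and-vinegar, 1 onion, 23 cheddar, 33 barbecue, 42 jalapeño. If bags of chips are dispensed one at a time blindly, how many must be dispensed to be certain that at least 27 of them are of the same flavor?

135

Treat the 7 flavors as pigeonholes.
In the worst case we take at most 26 of each flavor, but all 6 salt-and-vinegar, all 1 onion, and all 23 cheddar (fewer than 26), giving 26 + 26 + 6 + 1 + 23 + 26 + 26 = 134.
One more bag of chips then forces some flavor to 27, so 134 + 1 = 135.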